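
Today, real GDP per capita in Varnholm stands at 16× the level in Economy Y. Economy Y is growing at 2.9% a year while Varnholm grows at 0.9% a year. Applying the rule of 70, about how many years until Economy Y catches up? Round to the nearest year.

around 140 years

What matters is the difference: 2 pp.
Rule of 70 on the gap: the ratio halves every 70/2 ≈ 35.00 years.
A 16× gap closes after 4 halvings: 4 × 35.00 ≈ 140 years.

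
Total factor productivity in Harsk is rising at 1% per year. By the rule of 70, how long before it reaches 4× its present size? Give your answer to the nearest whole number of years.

140 years

At 1% it doubles every 70/1 ≈ 70.00 years.
Getting to 4× needs 2 doublings: 2 × 70.00 ≈ 140 years.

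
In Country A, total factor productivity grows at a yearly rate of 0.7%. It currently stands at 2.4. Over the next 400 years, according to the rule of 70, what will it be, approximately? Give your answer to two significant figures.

Doubling time ≈ 70/0.7 = 100.00 years.
400 years is 400/100.00 ≈ 4.00 doublings, a factor of 2^4.00 ≈ 16.00.
2.4 × 16.00 ≈ 38.

≈ 38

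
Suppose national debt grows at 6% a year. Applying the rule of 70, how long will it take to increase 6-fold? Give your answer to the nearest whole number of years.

30 years

At 6% it doubles every 70/6 ≈ 11.67 years.
Reaching 6× takes log₂(6) ≈ 2.58 doublings.
2.58 × 11.67 ≈ 30 years.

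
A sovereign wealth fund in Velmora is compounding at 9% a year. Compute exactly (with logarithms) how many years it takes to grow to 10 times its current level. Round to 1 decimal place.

26.7 years

t = ln(10) / ln(1 + 0.09) = 2.3026 / 0.086178 ≈ 26.72.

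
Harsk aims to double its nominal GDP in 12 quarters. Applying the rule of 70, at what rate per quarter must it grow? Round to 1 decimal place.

roughly 5.8%

70 / 12 ≈ 5.83, so about 5.8% per quarter.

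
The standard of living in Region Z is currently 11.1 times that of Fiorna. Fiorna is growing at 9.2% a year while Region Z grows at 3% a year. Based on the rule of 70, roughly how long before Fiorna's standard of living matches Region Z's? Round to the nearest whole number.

around 39 years

The growth-rate gap is 9.2% − 3% = 6.2 percentage points.
So the ratio between them halves every 70/6.2 ≈ 11.29 years.
An 11.1 times gap takes log₂(11.1) ≈ 3.47 halvings to close: 3.47 × 11.29 ≈ 39 years.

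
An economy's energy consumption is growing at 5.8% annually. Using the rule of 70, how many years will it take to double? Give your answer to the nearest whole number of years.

approximately 12 years

At 5.8%, doubling takes about 70/5.8 = 12.07 years.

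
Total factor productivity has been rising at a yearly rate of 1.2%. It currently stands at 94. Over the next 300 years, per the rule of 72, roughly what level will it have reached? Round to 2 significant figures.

3000

It doubles every 72/1.2 ≈ 60.00 years, so 300 years is 5.00 doublings.
2^5.00 ≈ 32.00; 94 × 32.00 ≈ 3000.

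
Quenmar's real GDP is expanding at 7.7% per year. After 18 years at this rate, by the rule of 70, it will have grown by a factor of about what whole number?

At 7.7% one doubling takes ≈ 9.09 years; 18 years is 2 of them, so ×4.

approximately 4 times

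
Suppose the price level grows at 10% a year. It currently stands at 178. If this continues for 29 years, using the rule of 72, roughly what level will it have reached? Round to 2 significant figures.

Doubling time ≈ 72/10 = 7.20 years.
29 years is 29/7.20 ≈ 4.03 doublings, a factor of 2^4.03 ≈ 16.34.
178 × 16.34 ≈ 2900.

2900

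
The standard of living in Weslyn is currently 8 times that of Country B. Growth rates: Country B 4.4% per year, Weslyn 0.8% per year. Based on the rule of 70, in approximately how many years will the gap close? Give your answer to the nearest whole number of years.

What matters is the difference: 3.6 pp.
Rule of 70 on the gap: the ratio halves every 70/3.6 ≈ 19.44 years.
An 8 times gap closes after 3 halvings: 3 × 19.44 ≈ 58 years.

≈ 58 years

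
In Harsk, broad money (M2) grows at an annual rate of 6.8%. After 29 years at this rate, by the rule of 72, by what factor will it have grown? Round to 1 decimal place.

roughly 6.7 times

Doubles every ≈ 10.59 years (72/6.8).
29 years is 2.74 doublings; 2^2.74 ≈ 6.7×.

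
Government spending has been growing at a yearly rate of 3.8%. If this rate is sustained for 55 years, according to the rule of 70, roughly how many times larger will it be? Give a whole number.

approximately 8 times

At 3.8% one doubling takes ≈ 18.42 years; 55 years is 3 of them, so ×8.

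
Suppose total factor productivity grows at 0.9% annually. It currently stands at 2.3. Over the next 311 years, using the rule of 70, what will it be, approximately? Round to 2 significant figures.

It doubles every 70/0.9 ≈ 77.78 years, so 311 years is 4.00 doublings.
2^4.00 ≈ 16.00; 2.3 × 16.00 ≈ 37.

approximately 37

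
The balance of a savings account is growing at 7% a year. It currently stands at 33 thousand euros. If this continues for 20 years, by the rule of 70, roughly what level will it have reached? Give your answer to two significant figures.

Doubling time ≈ 70/7 = 10.00 years.
20 years is 20/10.00 ≈ 2.00 doublings, a factor of 2^2.00 ≈ 4.00.
33 × 4.00 ≈ 130 thousand euros.

≈ 130 thousand euros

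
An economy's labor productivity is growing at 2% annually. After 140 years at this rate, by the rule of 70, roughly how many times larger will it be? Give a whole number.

70/2 ≈ 35.00 years per doubling.
140 years fits 4 doublings: 2^4 = 16.

roughly 16 times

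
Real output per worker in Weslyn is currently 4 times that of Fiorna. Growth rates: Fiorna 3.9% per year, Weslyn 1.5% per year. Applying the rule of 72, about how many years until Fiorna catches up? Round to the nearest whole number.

Fiorna gains on Weslyn at 3.9% − 1.5% = 2.4 points a year.
At that relative rate the gap halves every 72/2.4 ≈ 30.00 years.
A 4 times gap closes after 2 halvings: 2 × 30.00 ≈ 60 years.

approximately 60 years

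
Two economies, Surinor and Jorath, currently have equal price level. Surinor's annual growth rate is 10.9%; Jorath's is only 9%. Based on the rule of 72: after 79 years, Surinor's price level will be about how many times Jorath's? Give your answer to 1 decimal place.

Rate gap = 10.9% − 9% = 1.9 points.
The ratio doubles every 72/1.9 ≈ 37.89 years.
79/37.89 ≈ 2.08 doublings → ratio ≈ 2^2.08 ≈ 4.2.

approximately 4.2 times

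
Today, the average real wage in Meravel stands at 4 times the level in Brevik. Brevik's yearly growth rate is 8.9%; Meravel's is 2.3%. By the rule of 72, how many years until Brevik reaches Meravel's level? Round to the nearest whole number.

22 years

What matters is the difference: 6.6 pp.
Rule of 72 on the gap: the ratio halves every 72/6.6 ≈ 10.91 years.
A 4 times gap closes after 2 halvings: 2 × 10.91 ≈ 22 years.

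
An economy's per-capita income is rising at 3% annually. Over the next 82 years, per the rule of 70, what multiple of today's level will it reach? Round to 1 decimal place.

about 11.4 times

Doubles every ≈ 23.33 years (70/3).
82 years is 3.51 doublings; 2^3.51 ≈ 11.4×.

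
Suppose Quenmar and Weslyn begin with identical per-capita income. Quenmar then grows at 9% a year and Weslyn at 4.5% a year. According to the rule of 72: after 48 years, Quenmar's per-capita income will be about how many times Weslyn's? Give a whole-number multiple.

Rate gap = 9% − 4.5% = 4.5 points.
The ratio doubles every 72/4.5 ≈ 16.00 years.
48/16.00 ≈ 3.00 doublings → ratio ≈ 2^3.00 ≈ 8.

approximately 8 times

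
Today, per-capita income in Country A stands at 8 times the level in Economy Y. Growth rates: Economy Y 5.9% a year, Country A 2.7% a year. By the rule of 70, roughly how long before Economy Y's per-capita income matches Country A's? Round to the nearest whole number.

The growth-rate gap is 5.9% − 2.7% = 3.2 percentage points.
So the ratio between them halves every 70/3.2 ≈ 21.88 years.
An 8 times gap closes after 3 halvings: 3 × 21.88 ≈ 66 years.

roughly 66 years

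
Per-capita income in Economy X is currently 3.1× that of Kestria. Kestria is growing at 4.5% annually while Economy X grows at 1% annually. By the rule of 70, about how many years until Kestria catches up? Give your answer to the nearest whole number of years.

around 33 years

The growth-rate gap is 4.5% − 1% = 3.5 percentage points.
So the ratio between them halves every 70/3.5 ≈ 20.00 years.
A 3.1× gap takes log₂(3.1) ≈ 1.63 halvings to close: 1.63 × 20.00 ≈ 33 years.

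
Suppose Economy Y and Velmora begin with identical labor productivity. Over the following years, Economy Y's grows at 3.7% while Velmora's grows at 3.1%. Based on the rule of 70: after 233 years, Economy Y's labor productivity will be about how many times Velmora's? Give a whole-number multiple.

≈ 4 times

Economy Y pulls ahead at 0.6 pp per year, so the ratio doubles every 70/0.6 ≈ 116.67 years.
In 233 years that's 2.00 doublings: 2^2.00 ≈ 4.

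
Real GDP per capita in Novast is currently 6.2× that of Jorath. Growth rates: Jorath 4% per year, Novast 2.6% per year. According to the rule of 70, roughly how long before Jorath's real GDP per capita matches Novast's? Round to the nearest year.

What matters is the difference: 1.4 pp.
Rule of 70 on the gap: the ratio halves every 70/1.4 ≈ 50.00 years.
A 6.2× gap takes log₂(6.2) ≈ 2.63 halvings to close: 2.63 × 50.00 ≈ 132 years.

132 years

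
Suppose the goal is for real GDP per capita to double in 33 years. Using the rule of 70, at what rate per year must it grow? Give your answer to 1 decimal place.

2.1%

70 / 33 ≈ 2.12, so about 2.1% per year.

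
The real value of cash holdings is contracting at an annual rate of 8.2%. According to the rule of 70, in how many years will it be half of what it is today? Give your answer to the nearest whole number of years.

9 years

The rule works in reverse for decay: 70/8.2 ≈ 8.54 years to halve.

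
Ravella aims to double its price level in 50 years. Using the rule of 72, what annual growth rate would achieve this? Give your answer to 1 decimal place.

roughly 1.4% annually

72 / 50 ≈ 1.44, so about 1.4% annually.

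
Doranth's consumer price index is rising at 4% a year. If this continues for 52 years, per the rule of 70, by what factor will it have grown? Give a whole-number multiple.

Doubling time ≈ 70/4 = 17.50 years.
52/17.50 ≈ 3 doublings, so about 2^3 = 8×.

≈ 8 times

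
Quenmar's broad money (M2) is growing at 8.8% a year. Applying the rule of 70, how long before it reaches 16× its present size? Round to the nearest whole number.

approximately 32 years

One doubling takes 70/8.8 = 7.95 years.
16× is 4 doublings, so 4 × 7.95 ≈ 32 years.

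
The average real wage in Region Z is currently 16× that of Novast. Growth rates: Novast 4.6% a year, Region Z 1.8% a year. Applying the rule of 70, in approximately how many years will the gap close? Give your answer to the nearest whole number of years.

approximately 100 years

The growth-rate gap is 4.6% − 1.8% = 2.8 percentage points.
So the ratio between them halves every 70/2.8 ≈ 25.00 years.
A 16× gap closes after 4 halvings: 4 × 25.00 ≈ 100 years.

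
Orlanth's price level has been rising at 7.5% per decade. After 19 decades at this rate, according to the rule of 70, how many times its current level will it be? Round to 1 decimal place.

Doubles every ≈ 9.33 decades (70/7.5).
19 decades is 2.04 doublings; 2^2.04 ≈ 4.1×.

approximately 4.1 times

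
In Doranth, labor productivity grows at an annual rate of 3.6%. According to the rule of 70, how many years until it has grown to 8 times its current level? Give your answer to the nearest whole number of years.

about 58 years

Doubling time ≈ 70/3.6 = 19.44 years.
8 = 2^3, so 3 doublings → 58 years.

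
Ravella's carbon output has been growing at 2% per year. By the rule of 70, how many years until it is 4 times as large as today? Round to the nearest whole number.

Doubling time ≈ 70/2 = 35.00 years.
4 = 2^2, so 2 doublings → 70 years.

about 70 years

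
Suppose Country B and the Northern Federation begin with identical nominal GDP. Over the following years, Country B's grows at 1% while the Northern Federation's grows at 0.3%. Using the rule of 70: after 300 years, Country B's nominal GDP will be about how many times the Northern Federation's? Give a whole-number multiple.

Country B pulls ahead at 0.7 pp per year, so the ratio doubles every 70/0.7 ≈ 100.00 years.
In 300 years that's 3.00 doublings: 2^3.00 ≈ 8.

8 times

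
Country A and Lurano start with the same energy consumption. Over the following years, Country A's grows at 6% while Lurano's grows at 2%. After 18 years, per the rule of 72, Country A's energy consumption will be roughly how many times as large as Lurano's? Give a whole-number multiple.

approximately 2 times

Country A pulls ahead at 4 pp per year, so the ratio doubles every 72/4 ≈ 18.00 years.
In 18 years that's 1.00 doublings: 2^1.00 ≈ 2.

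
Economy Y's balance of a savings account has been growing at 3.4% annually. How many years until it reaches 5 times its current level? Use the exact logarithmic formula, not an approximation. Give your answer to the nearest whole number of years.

48 years

t = ln(5) / ln(1 + 0.034) = 1.6094 / 0.033435 ≈ 48.14.
≈ 48 years.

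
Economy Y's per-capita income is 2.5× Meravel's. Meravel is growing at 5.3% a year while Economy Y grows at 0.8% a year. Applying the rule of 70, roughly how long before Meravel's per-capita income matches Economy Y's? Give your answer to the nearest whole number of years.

What matters is the difference: 4.5 pp.
Rule of 70 on the gap: the ratio halves every 70/4.5 ≈ 15.56 years.
A 2.5× gap takes log₂(2.5) ≈ 1.32 halvings to close: 1.32 × 15.56 ≈ 21 years.

roughly 21 years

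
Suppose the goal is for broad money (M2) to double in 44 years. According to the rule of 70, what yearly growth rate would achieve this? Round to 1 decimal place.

roughly 1.6%

70 / 44 ≈ 1.59, so about 1.6% per year.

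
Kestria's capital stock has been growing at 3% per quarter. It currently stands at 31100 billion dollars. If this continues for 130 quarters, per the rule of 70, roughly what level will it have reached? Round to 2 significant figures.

It doubles every 70/3 ≈ 23.33 quarters, so 130 quarters is 5.57 doublings.
2^5.57 ≈ 47.50; 31100 × 47.50 ≈ 1500000 billion dollars.

roughly 1500000 billion dollars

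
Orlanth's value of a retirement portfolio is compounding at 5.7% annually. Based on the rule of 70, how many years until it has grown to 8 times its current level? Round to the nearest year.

≈ 37 years

At 5.7% it doubles every 70/5.7 ≈ 12.28 years.
Getting to 8× needs 3 doublings: 3 × 12.28 ≈ 37 years.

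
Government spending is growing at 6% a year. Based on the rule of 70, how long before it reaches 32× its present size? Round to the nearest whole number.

At 6% it doubles every 70/6 ≈ 11.67 years.
32× is 5 doublings, so 5 × 11.67 ≈ 58 years.

58 years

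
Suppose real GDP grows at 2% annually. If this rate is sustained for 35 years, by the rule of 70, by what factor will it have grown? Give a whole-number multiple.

≈ 2 times

70/2 ≈ 35.00 years per doubling.
35 years fits 1 doubling: 2^1 = 2.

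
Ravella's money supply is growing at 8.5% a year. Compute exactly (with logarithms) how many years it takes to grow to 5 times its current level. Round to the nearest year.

t = ln(5) / ln(1 + 0.085) = 1.6094 / 0.081580 ≈ 19.73.
≈ 20 years.

20 years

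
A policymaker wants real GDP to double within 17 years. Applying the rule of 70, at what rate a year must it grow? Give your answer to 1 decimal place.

4.1%

70 / 17 ≈ 4.12, so about 4.1% a year.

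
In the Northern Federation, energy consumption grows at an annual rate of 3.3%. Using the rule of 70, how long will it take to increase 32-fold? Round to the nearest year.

about 106 years

At 3.3% it doubles every 70/3.3 ≈ 21.21 years.
32× is 5 doublings, so 5 × 21.21 ≈ 106 years.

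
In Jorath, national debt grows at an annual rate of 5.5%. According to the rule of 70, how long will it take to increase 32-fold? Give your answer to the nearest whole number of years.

roughly 64 years

At 5.5% it doubles every 70/5.5 ≈ 12.73 years.
Getting to 32× needs 5 doublings: 5 × 12.73 ≈ 64 years.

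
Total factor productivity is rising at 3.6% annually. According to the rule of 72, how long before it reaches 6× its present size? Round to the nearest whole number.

Doubling time ≈ 72/3.6 = 20.00 years.
Reaching 6× takes log₂(6) ≈ 2.58 doublings.
2.58 × 20.00 ≈ 52 years.

around 52 years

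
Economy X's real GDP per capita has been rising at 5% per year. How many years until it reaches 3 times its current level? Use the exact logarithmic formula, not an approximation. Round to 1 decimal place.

22.5 years

t = ln(3) / ln(1 + 0.05) = 1.0986 / 0.048790 ≈ 22.52.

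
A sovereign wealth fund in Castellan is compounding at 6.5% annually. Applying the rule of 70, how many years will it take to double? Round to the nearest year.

around 11 years

Doubling time ≈ 70 / 6.5 = 10.77 years.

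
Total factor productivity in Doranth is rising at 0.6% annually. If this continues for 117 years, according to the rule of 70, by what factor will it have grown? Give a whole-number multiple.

approximately 2 times

At 0.6% one doubling takes ≈ 116.67 years; 117 years is 1 of them, so ×2.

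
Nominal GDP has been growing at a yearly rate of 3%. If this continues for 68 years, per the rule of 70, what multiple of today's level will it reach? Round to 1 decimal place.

approximately 7.5 times

Doubles every ≈ 23.33 years (70/3).
68 years is 2.91 doublings; 2^2.91 ≈ 7.5×.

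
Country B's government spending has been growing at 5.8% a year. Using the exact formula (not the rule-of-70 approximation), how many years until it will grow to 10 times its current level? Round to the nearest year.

t = ln(10) / ln(1 + 0.058) = 2.3026 / 0.056380 ≈ 40.84.
≈ 41 years.

41 years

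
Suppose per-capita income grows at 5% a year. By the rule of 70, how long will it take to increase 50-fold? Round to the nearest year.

One doubling takes 70/5 = 14.00 years.
50× is log₂ 50 ≈ 5.64 doublings, so ≈ 5.64 × 14.00 = 79 years.

≈ 79 years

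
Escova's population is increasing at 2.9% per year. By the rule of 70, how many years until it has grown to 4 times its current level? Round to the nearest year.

≈ 48 years

Doubling time ≈ 70/2.9 = 24.14 years.
4 = 2^2, so 2 doublings → 48 years.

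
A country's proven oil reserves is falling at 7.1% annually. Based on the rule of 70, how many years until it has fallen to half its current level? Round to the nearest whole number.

The rule works in reverse for decay: 70/7.1 ≈ 9.86 years to halve.

approximately 10 years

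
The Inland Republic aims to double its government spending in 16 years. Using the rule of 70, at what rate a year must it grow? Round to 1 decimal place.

70 / 16 ≈ 4.38, so about 4.4% a year.

approximately 4.4%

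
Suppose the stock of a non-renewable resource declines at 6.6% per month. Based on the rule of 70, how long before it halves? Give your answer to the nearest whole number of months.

The rule works in reverse for decay: 70/6.6 ≈ 10.61 months to halve.

≈ 11 months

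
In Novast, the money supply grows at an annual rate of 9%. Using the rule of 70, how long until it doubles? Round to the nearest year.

roughly 8 years

Doubling time ≈ 70 / 9 = 7.78 years.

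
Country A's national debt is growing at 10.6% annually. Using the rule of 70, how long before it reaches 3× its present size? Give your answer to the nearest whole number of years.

Doubling time ≈ 70/10.6 = 6.60 years.
Reaching 3× takes log₂(3) ≈ 1.58 doublings.
1.58 × 6.60 ≈ 10 years.

≈ 10 years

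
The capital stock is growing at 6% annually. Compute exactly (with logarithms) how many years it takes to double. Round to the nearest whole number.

12 years

t = ln(2) / ln(1 + 0.06) = 0.6931 / 0.058269 ≈ 11.89.
≈ 12 years.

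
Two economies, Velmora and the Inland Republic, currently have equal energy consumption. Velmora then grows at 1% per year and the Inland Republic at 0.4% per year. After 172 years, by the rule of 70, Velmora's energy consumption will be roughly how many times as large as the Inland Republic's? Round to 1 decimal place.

2.8 times

Rate gap = 1% − 0.4% = 0.6 points.
The ratio doubles every 70/0.6 ≈ 116.67 years.
172/116.67 ≈ 1.47 doublings → ratio ≈ 2^1.47 ≈ 2.8.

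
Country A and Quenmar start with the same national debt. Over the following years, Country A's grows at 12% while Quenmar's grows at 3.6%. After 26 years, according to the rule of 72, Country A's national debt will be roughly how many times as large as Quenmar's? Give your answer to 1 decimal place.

Country A pulls ahead at 8.4 pp per year, so the ratio doubles every 72/8.4 ≈ 8.57 years.
In 26 years that's 3.03 doublings: 2^3.03 ≈ 8.2.

roughly 8.2 times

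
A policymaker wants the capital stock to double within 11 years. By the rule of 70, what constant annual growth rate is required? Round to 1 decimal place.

70 / 11 ≈ 6.36, so about 6.4% a year.

about 6.4%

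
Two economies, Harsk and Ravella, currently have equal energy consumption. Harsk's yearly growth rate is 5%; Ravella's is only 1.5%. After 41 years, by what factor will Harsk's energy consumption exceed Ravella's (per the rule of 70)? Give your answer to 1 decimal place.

Harsk pulls ahead at 3.5 pp per year, so the ratio doubles every 70/3.5 ≈ 20.00 years.
In 41 years that's 2.05 doublings: 2^2.05 ≈ 4.1.

roughly 4.1 times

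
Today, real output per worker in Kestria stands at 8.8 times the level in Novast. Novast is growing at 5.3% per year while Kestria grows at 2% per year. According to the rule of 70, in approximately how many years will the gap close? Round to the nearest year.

Novast gains on Kestria at 5.3% − 2% = 3.3 points a year.
At that relative rate the gap halves every 70/3.3 ≈ 21.21 years.
An 8.8 times gap takes log₂(8.8) ≈ 3.14 halvings to close: 3.14 × 21.21 ≈ 67 years.

approximately 67 years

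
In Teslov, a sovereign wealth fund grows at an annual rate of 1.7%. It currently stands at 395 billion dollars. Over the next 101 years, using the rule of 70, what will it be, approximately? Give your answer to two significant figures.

approximately 2200 billion dollars

It doubles every 70/1.7 ≈ 41.18 years, so 101 years is 2.45 doublings.
2^2.45 ≈ 5.46; 395 × 5.46 ≈ 2200 billion dollars.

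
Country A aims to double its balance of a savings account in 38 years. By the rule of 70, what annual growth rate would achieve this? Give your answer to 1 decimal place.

70 / 38 ≈ 1.84, so about 1.8% a year.

approximately 1.8%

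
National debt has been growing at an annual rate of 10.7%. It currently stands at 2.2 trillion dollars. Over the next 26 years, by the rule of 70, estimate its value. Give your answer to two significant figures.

Doubling time ≈ 70/10.7 = 6.54 years.
26 years is 26/6.54 ≈ 3.98 doublings, a factor of 2^3.98 ≈ 15.78.
2.2 × 15.78 ≈ 35 trillion dollars.

about 35 trillion dollars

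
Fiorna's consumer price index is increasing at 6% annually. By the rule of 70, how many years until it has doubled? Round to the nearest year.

12 years

70/6 ≈ 11.67, so it doubles roughly every 12 years.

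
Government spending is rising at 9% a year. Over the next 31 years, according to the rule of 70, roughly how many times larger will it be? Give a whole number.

about 16 times

70/9 ≈ 7.78 years per doubling.
31 years fits 4 doublings: 2^4 = 16.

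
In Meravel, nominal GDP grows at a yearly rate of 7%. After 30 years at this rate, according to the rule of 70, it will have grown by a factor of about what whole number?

8 times

70/7 ≈ 10.00 years per doubling.
30 years fits 3 doublings: 2^3 = 8.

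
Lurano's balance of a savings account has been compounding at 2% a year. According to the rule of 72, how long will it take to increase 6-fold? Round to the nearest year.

about 93 years

Doubling time ≈ 72/2 = 36.00 years.
6× is log₂ 6 ≈ 2.58 doublings, so ≈ 2.58 × 36.00 = 93 years.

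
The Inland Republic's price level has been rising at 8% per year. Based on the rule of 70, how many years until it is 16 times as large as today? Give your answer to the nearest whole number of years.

about 35 years

One doubling takes 70/8 = 8.75 years.
16 = 2^4, so 4 doublings → 35 years.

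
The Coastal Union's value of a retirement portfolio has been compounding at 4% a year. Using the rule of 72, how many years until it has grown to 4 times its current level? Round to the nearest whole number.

Doubling time ≈ 72/4 = 18.00 years.
4 = 2^2, so 2 doublings → 36 years.

approximately 36 years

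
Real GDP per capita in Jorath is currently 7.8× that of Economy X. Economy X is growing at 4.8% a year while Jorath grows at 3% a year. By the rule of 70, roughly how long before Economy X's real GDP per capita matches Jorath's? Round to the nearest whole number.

around 115 years

The growth-rate gap is 4.8% − 3% = 1.8 percentage points.
So the ratio between them halves every 70/1.8 ≈ 38.89 years.
A 7.8× gap takes log₂(7.8) ≈ 2.96 halvings to close: 2.96 × 38.89 ≈ 115 years.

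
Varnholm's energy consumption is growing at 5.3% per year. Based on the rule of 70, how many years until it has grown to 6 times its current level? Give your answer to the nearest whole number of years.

One doubling takes 70/5.3 = 13.21 years.
Reaching 6× takes log₂(6) ≈ 2.58 doublings.
2.58 × 13.21 ≈ 34 years.

around 34 years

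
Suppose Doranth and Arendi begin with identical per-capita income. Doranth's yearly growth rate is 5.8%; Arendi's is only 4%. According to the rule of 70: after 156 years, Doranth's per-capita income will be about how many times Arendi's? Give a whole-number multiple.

Doranth pulls ahead at 1.8 pp per year, so the ratio doubles every 70/1.8 ≈ 38.89 years.
In 156 years that's 4.01 doublings: 2^4.01 ≈ 16.

around 16 times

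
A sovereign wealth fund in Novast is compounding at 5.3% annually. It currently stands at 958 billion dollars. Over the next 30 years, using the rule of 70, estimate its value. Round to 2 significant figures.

4600 billion dollars

It doubles every 70/5.3 ≈ 13.21 years, so 30 years is 2.27 doublings.
2^2.27 ≈ 4.82; 958 × 4.82 ≈ 4600 billion dollars.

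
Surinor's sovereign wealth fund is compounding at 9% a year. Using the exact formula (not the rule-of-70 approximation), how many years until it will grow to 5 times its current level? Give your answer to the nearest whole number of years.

19 years

t = ln(5) / ln(1 + 0.09) = 1.6094 / 0.086178 ≈ 18.68.
≈ 19 years.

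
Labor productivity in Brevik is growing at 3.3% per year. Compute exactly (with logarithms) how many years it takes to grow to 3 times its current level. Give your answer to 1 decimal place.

t = ln(3) / ln(1 + 0.033) = 1.0986 / 0.032467 ≈ 33.84.

33.8 years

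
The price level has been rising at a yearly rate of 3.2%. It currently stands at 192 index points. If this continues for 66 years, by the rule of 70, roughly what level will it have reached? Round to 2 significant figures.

about 1600 index points

It doubles every 70/3.2 ≈ 21.88 years, so 66 years is 3.02 doublings.
2^3.02 ≈ 8.11; 192 × 8.11 ≈ 1600 index points.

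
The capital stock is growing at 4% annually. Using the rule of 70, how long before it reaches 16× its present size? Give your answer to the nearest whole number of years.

At 4% it doubles every 70/4 ≈ 17.50 years.
16× is 4 doublings, so 4 × 17.50 ≈ 70 years.

70 years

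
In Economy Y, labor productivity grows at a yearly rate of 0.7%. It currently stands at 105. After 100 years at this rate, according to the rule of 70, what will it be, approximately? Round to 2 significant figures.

It doubles every 70/0.7 ≈ 100.00 years, so 100 years is 1.00 doublings.
2^1.00 ≈ 2.00; 105 × 2.00 ≈ 210.

approximately 210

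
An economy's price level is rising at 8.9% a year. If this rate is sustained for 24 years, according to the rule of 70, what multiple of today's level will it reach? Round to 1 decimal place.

Doubles every ≈ 7.87 years (70/8.9).
24 years is 3.05 doublings; 2^3.05 ≈ 8.3×.

about 8.3 times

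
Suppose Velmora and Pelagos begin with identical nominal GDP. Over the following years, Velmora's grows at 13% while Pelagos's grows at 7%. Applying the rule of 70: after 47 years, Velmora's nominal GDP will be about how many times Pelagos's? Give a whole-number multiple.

Only the 6-point difference matters.
70/6 ≈ 11.67 years per doubling of the ratio; 47 years gives 4.03 doublings, so ≈ 16×.

≈ 16 times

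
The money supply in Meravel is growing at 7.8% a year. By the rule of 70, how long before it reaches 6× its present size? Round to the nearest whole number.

Doubling time ≈ 70/7.8 = 8.97 years.
Reaching 6× takes log₂(6) ≈ 2.58 doublings.
2.58 × 8.97 ≈ 23 years.

about 23 years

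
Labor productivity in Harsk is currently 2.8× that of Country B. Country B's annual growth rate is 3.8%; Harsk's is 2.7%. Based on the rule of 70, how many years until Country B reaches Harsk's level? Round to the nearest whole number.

What matters is the difference: 1.1 pp.
Rule of 70 on the gap: the ratio halves every 70/1.1 ≈ 63.64 years.
A 2.8× gap takes log₂(2.8) ≈ 1.49 halvings to close: 1.49 × 63.64 ≈ 95 years.

about 95 years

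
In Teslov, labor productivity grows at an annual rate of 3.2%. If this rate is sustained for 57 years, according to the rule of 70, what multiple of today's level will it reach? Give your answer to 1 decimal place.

about 6.1 times

Doubling time ≈ 70/3.2 = 21.88 years.
57 years / 21.88 ≈ 2.61 doublings → factor 2^2.61 ≈ 6.1.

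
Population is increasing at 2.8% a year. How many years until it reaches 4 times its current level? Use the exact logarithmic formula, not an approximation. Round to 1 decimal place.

t = ln(4) / ln(1 + 0.028) = 1.3863 / 0.027615 ≈ 50.20.

50.2 years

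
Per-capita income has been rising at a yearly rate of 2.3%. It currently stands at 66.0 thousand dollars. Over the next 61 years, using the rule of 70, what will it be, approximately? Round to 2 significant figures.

260 thousand dollars

It doubles every 70/2.3 ≈ 30.43 years, so 61 years is 2.00 doublings.
2^2.00 ≈ 4.00; 66.0 × 4.00 ≈ 260 thousand dollars.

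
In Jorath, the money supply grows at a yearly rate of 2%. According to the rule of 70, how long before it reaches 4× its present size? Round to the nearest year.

At 2% it doubles every 70/2 ≈ 35.00 years.
4 = 2^2, so 2 doublings → 70 years.

roughly 70 years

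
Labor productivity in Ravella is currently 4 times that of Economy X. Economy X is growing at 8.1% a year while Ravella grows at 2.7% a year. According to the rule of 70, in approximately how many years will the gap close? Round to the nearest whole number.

Economy X gains on Ravella at 8.1% − 2.7% = 5.4 points a year.
At that relative rate the gap halves every 70/5.4 ≈ 12.96 years.
A 4 times gap closes after 2 halvings: 2 × 12.96 ≈ 26 years.

≈ 26 years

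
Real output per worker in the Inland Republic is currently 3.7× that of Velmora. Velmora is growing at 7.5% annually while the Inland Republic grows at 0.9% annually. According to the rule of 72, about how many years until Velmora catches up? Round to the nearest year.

approximately 21 years

What matters is the difference: 6.6 pp.
Rule of 72 on the gap: the ratio halves every 72/6.6 ≈ 10.91 years.
A 3.7× gap takes log₂(3.7) ≈ 1.89 halvings to close: 1.89 × 10.91 ≈ 21 years.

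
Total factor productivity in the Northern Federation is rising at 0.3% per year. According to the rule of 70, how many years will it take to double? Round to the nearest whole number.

Doubling time ≈ 70 / 0.3 = 233.33 years.

approximately 233 years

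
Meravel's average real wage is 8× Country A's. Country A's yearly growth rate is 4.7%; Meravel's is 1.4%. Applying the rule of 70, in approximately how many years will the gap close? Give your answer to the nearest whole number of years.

≈ 64 years

What matters is the difference: 3.3 pp.
Rule of 70 on the gap: the ratio halves every 70/3.3 ≈ 21.21 years.
An 8× gap closes after 3 halvings: 3 × 21.21 ≈ 64 years.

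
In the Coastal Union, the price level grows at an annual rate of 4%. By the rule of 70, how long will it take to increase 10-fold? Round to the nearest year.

roughly 58 years

One doubling takes 70/4 = 17.50 years.
Reaching 10× takes log₂(10) ≈ 3.32 doublings.
3.32 × 17.50 ≈ 58 years.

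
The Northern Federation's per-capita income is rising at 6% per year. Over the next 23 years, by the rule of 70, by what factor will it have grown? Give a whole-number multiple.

At 6% one doubling takes ≈ 11.67 years; 23 years is 2 of them, so ×4.

4 times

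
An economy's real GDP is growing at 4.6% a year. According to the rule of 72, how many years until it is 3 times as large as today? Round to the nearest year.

25 years

One doubling takes 72/4.6 = 15.65 years.
3× is log₂ 3 ≈ 1.58 doublings, so ≈ 1.58 × 15.65 = 25 years.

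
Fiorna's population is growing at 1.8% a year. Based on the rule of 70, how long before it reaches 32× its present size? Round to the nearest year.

approximately 194 years

Doubling time ≈ 70/1.8 = 38.89 years.
32× is 5 doublings, so 5 × 38.89 ≈ 194 years.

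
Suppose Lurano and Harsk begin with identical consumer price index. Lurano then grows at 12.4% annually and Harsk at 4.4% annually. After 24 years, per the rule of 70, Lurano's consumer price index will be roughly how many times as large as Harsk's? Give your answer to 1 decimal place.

roughly 6.7 times

Rate gap = 12.4% − 4.4% = 8 points.
The ratio doubles every 70/8 ≈ 8.75 years.
24/8.75 ≈ 2.74 doublings → ratio ≈ 2^2.74 ≈ 6.7.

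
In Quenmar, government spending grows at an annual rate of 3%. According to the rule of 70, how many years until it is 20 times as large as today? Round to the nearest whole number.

101 years

One doubling takes 70/3 = 23.33 years.
20× is log₂ 20 ≈ 4.32 doublings, so ≈ 4.32 × 23.33 = 101 years.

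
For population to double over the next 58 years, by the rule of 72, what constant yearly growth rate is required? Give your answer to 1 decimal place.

72 / 58 ≈ 1.24, so about 1.2% per year.

about 1.2%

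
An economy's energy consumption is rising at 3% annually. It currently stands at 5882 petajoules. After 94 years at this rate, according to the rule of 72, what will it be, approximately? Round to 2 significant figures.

around 89000 petajoules

It doubles every 72/3 ≈ 24.00 years, so 94 years is 3.92 doublings.
2^3.92 ≈ 15.14; 5882 × 15.14 ≈ 89000 petajoules.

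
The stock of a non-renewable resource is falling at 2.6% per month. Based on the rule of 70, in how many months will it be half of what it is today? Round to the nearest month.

around 27 months

The rule works in reverse for decay: 70/2.6 ≈ 26.92 months to halve.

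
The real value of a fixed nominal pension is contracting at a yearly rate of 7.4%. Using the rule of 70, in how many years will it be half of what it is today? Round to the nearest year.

Falling at 7.4%, it halves about every 70/7.4 = 9.46 years.

approximately 9 years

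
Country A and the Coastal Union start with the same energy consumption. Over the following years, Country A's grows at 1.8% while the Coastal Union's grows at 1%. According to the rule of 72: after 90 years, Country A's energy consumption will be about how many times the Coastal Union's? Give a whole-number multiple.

Only the 0.8-point difference matters.
72/0.8 ≈ 90.00 years per doubling of the ratio; 90 years gives 1.00 doublings, so ≈ 2×.

roughly 2 times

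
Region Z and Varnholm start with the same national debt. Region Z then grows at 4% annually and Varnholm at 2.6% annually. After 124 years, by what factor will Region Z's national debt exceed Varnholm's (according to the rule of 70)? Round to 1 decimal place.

about 5.6 times

Only the 1.4-point difference matters.
70/1.4 ≈ 50.00 years per doubling of the ratio; 124 years gives 2.48 doublings, so ≈ 5.6×.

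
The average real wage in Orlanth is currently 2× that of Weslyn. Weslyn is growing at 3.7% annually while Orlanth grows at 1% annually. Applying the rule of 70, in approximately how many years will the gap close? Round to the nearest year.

Weslyn gains on Orlanth at 3.7% − 1% = 2.7 points a year.
At that relative rate the gap halves every 70/2.7 ≈ 25.93 years.
A 2× gap closes after 1 halving: 1 × 25.93 ≈ 26 years.

approximately 26 years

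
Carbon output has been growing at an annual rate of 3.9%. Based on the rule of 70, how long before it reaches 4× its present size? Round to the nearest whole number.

One doubling takes 70/3.9 = 17.95 years.
Getting to 4× needs 2 doublings: 2 × 17.95 ≈ 36 years.

about 36 years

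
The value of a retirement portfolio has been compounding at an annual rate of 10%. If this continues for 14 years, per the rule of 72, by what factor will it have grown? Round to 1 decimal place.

Doubling time ≈ 72/10 = 7.20 years.
14 years / 7.20 ≈ 1.94 doublings → factor 2^1.94 ≈ 3.8.

around 3.8 times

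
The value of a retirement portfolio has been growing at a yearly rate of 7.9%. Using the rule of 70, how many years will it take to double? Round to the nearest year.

approximately 9 years

Doubling time ≈ 70 / 7.9 = 8.86 years.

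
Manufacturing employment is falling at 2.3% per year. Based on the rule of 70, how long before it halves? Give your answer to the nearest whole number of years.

about 30 years

The rule works in reverse for decay: 70/2.3 ≈ 30.43 years to halve.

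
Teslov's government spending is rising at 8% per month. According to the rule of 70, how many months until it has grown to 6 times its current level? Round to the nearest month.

Doubling time ≈ 70/8 = 8.75 months.
Reaching 6× takes log₂(6) ≈ 2.58 doublings.
2.58 × 8.75 ≈ 23 months.

≈ 23 months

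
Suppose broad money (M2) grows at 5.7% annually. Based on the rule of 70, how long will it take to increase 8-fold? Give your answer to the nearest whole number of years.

Doubling time ≈ 70/5.7 = 12.28 years.
8 = 2^3, so 3 doublings → 37 years.

37 years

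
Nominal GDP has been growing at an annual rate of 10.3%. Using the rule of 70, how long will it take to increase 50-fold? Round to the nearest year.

One doubling takes 70/10.3 = 6.80 years.
Reaching 50× takes log₂(50) ≈ 5.64 doublings.
5.64 × 6.80 ≈ 38 years.

≈ 38 years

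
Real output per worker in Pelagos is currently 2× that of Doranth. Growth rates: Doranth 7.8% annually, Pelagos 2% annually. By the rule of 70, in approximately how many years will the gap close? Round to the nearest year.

12 years

What matters is the difference: 5.8 pp.
Rule of 70 on the gap: the ratio halves every 70/5.8 ≈ 12.07 years.
A 2× gap closes after 1 halving: 1 × 12.07 ≈ 12 years.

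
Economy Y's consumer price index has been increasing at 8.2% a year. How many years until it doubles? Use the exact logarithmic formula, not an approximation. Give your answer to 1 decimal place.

t = ln(2) / ln(1 + 0.082) = 0.6931 / 0.078811 ≈ 8.79.

8.8 years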